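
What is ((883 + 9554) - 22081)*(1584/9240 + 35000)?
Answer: -14263969864/35 ≈ -4.0754e+8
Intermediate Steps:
((883 + 9554) - 22081)*(1584/9240 + 35000) = (10437 - 22081)*(1584*(1/9240) + 35000) = -11644*(6/35 + 35000) = -11644*1225006/35 = -14263969864/35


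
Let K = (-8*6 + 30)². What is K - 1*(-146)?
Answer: 470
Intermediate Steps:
K = 324 (K = (-48 + 30)² = (-18)² = 324)
K - 1*(-146) = 324 - 1*(-146) = 324 + 146 = 470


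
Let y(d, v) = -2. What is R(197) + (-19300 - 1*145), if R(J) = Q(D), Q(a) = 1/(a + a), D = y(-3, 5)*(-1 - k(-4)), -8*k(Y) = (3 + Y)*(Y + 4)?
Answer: -77779/4 ≈ -19445.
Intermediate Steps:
k(Y) = -(3 + Y)*(4 + Y)/8 (k(Y) = -(3 + Y)*(Y + 4)/8 = -(3 + Y)*(4 + Y)/8)
D = 2 (D = -2*(-1 - (-3/2 - 7/8*(-4) - ⅛*(-4)²)) = -2*(-1 - (-3/2 + 7/2 - ⅛*16)) = -2*(-1 - (-3/2 + 7/2 - 2)) = -2*(-1 - 1*0) = -2*(-1 + 0) = -2*(-1) = 2)
Q(a) = 1/(2*a)
R(J) = ¼ (R(J) = (½)/2 = (½)*(½) = ¼)
R(197) + (-19300 - 1*145) = ¼ + (-19300 - 1*145) = ¼ + (-19300 - 145) = ¼ - 19445 = -77779/4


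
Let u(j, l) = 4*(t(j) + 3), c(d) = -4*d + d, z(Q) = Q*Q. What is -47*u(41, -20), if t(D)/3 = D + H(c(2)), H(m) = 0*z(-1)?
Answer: -23688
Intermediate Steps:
z(Q) = Q**2
c(d) = -3*d
H(m) = 0 (H(m) = 0*(-1)**2 = 0*1 = 0)
t(D) = 3*D (t(D) = 3*(D + 0) = 3*D)
u(j, l) = 12 + 12*j (u(j, l) = 4*(3*j + 3) = 4*(3 + 3*j) = 12 + 12*j)
-47*u(41, -20) = -47*(12 + 12*41) = -47*(12 + 492) = -47*504 = -23688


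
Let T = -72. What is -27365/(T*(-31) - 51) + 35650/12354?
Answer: -14461920/1496893 ≈ -9.6613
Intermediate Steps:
-27365/(T*(-31) - 51) + 35650/12354 = -27365/(-72*(-31) - 51) + 35650/12354 = -27365/(2232 - 51) + 35650*(1/12354) = -27365/2181 + 17825/6177 = -14461920/1496893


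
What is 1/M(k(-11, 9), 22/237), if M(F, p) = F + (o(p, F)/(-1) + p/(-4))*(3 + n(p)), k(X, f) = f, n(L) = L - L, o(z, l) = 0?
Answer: 158/1411 ≈ 0.11198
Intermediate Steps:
n(L) = 0
M(F, p) = F - 3*p/4 (M(F, p) = F + (0/(-1) + p/(-4))*(3 + 0) = F + (0*(-1) + p*(-1/4))*3 = F + (0 - p/4)*3 = F - p/4*3 = F - 3*p/4)
1/M(k(-11, 9), 22/237) = 1/(9 - 33/(2*237)) = 1/(9 - 3/4*22/237) = 1/(9 - 11/158) = 1/(1411/158) = 158/1411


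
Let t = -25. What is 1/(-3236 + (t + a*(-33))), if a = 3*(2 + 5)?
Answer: -1/3954 ≈ -0.00025291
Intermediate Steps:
a = 21 (a = 3*7 = 21)
1/(-3236 + (t + a*(-33))) = 1/(-3236 + (-25 + 21*(-33))) = 1/(-3236 + (-25 - 693)) = 1/(-3236 - 718) = 1/(-3954) = -1/3954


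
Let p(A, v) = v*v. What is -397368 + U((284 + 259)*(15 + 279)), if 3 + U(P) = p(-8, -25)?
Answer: -396746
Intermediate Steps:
p(A, v) = v**2
U(P) = 622 (U(P) = -3 + (-25)**2 = -3 + 625 = 622)
-397368 + U((284 + 259)*(15 + 279)) = -397368 + 622 = -396746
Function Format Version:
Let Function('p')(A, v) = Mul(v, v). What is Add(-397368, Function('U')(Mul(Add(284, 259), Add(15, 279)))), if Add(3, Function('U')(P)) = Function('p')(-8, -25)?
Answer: -396746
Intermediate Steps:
Function('p')(A, v) = Pow(v, 2)
Function('U')(P) = 622 (Function('U')(P) = Add(-3, Pow(-25, 2)) = Add(-3, 625) = 622)
Add(-397368, Function('U')(Mul(Add(284, 259), Add(15, 279)))) = Add(-397368, 622) = -396746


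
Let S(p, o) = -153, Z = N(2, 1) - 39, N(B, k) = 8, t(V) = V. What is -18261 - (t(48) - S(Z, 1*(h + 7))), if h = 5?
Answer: -18462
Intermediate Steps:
Z = -31 (Z = 8 - 39 = -31)
-18261 - (t(48) - S(Z, 1*(h + 7))) = -18261 - (48 - 1*(-153)) = -18261 - (48 + 153) = -18261 - 1*201 = -18261 - 201 = -18462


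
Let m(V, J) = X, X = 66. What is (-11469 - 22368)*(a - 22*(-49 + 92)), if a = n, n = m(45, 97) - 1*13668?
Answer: 492260676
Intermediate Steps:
m(V, J) = 66
n = -13602 (n = 66 - 1*13668 = 66 - 13668 = -13602)
a = -13602
(-11469 - 22368)*(a - 22*(-49 + 92)) = (-11469 - 22368)*(-13602 - 22*(-49 + 92)) = -33837*(-13602 - 22*43) = -33837*(-13602 - 946) = -33837*(-14548) = 492260676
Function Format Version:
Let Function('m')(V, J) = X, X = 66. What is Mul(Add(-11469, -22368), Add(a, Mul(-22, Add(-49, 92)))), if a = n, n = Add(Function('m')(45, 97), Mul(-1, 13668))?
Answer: 492260676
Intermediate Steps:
Function('m')(V, J) = 66
n = -13602 (n = Add(66, Mul(-1, 13668)) = Add(66, -13668) = -13602)
a = -13602
Mul(Add(-11469, -22368), Add(a, Mul(-22, Add(-49, 92)))) = Mul(Add(-11469, -22368), Add(-13602, Mul(-22, Add(-49, 92)))) = Mul(-33837, Add(-13602, Mul(-22, 43))) = Mul(-33837, Add(-13602, -946)) = Mul(-33837, -14548) = 492260676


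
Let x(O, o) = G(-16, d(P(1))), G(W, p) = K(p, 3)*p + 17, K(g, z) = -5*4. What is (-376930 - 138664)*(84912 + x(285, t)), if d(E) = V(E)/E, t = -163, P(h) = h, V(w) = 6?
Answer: -43727011546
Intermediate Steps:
K(g, z) = -20
d(E) = 6/E
G(W, p) = 17 - 20*p (G(W, p) = -20*p + 17 = 17 - 20*p)
x(O, o) = -103 (x(O, o) = 17 - 120/1 = 17 - 120 = -103)
(-376930 - 138664)*(84912 + x(285, t)) = (-376930 - 138664)*(84912 - 103) = -515594*84809 = -43727011546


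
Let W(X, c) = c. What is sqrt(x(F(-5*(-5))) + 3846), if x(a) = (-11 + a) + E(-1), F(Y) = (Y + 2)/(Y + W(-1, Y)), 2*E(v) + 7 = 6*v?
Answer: sqrt(95726)/5 ≈ 61.879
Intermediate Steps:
E(v) = -7/2 + 3*v (E(v) = -7/2 + (6*v)/2 = -7/2 + 3*v)
F(Y) = (2 + Y)/(2*Y) (F(Y) = (Y + 2)/(Y + Y) = (2 + Y)/((2*Y)) = (2 + Y)*(1/(2*Y)) = (2 + Y)/(2*Y))
x(a) = -35/2 + a (x(a) = (-11 + a) + (-7/2 + 3*(-1)) = (-11 + a) + (-7/2 - 3) = (-11 + a) - 13/2 = -35/2 + a)
sqrt(x(F(-5*(-5))) + 3846) = sqrt((-35/2 + (2 - 5*(-5))/(2*((-5*(-5))))) + 3846) = sqrt((-35/2 + (1/2)*(2 + 25)/25) + 3846) = sqrt((-35/2 + (1/2)*(1/25)*27) + 3846) = sqrt((-35/2 + 27/50) + 3846) = sqrt(-424/25 + 3846) = sqrt(95726/25) = sqrt(95726)/5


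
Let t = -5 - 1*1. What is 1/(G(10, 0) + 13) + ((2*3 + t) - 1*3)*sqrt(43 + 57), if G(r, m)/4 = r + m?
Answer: -1589/53 ≈ -29.981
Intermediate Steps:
t = -6 (t = -5 - 1 = -6)
G(r, m) = 4*m + 4*r (G(r, m) = 4*(r + m) = 4*(m + r) = 4*m + 4*r)
1/(G(10, 0) + 13) + ((2*3 + t) - 1*3)*sqrt(43 + 57) = 1/((4*0 + 4*10) + 13) + ((2*3 - 6) - 1*3)*sqrt(43 + 57) = 1/((0 + 40) + 13) + ((6 - 6) - 3)*sqrt(100) = 1/(40 + 13) + (0 - 3)*10 = 1/53 - 3*10 = 1/53 - 30 = -1589/53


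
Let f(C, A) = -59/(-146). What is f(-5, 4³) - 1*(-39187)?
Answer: 5721361/146 ≈ 39187.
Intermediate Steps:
f(C, A) = 59/146 (f(C, A) = -59*(-1/146) = 59/146)
f(-5, 4³) - 1*(-39187) = 59/146 - 1*(-39187) = 59/146 + 39187 = 5721361/146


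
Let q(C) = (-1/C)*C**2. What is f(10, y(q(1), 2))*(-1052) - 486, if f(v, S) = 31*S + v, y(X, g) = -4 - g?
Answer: 184666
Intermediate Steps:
q(C) = -C
f(v, S) = v + 31*S
f(10, y(q(1), 2))*(-1052) - 486 = (10 + 31*(-4 - 1*2))*(-1052) - 486 = (10 + 31*(-4 - 2))*(-1052) - 486 = (10 + 31*(-6))*(-1052) - 486 = (10 - 186)*(-1052) - 486 = -176*(-1052) - 486 = 185152 - 486 = 184666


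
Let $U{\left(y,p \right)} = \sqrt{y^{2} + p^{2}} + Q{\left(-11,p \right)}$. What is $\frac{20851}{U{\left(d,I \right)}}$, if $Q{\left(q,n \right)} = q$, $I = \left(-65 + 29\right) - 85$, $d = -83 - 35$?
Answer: $\frac{229361}{28444} + \frac{20851 \sqrt{28565}}{28444} \approx 131.96$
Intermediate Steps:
$d = -118$ ($d = -83 - 35 = -118$)
$I = -121$ ($I = -36 - 85 = -121$)
$U{\left(y,p \right)} = -11 + \sqrt{p^{2} + y^{2}}$ ($U{\left(y,p \right)} = \sqrt{y^{2} + p^{2}} - 11 = \sqrt{p^{2} + y^{2}} - 11 = -11 + \sqrt{p^{2} + y^{2}}$)
$\frac{20851}{U{\left(d,I \right)}} = \frac{20851}{-11 + \sqrt{\left(-121\right)^{2} + \left(-118\right)^{2}}} = \frac{20851}{-11 + \sqrt{14641 + 13924}} = \frac{20851}{-11 + \sqrt{28565}}$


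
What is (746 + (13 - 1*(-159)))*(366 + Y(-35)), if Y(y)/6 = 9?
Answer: 385560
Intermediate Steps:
Y(y) = 54 (Y(y) = 6*9 = 54)
(746 + (13 - 1*(-159)))*(366 + Y(-35)) = (746 + (13 - 1*(-159)))*(366 + 54) = (746 + (13 + 159))*420 = (746 + 172)*420 = 918*420 = 385560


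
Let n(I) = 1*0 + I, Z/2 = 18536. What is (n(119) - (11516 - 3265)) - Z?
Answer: -45204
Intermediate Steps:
Z = 37072 (Z = 2*18536 = 37072)
n(I) = I (n(I) = 0 + I = I)
(n(119) - (11516 - 3265)) - Z = (119 - (11516 - 3265)) - 1*37072 = (119 - 1*8251) - 37072 = (119 - 8251) - 37072 = -8132 - 37072 = -45204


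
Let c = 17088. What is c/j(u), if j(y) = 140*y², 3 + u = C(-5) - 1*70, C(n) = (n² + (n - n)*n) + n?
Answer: 4272/98315 ≈ 0.043452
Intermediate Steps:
C(n) = n + n² (C(n) = (n² + 0*n) + n = (n² + 0) + n = n² + n = n + n²)
u = -53 (u = -3 + (-5*(1 - 5) - 1*70) = -3 + (-5*(-4) - 70) = -3 + (20 - 70) = -3 - 50 = -53)
c/j(u) = 17088/((140*(-53)²)) = 17088/((140*2809)) = 17088/393260 = 17088*(1/393260) = 4272/98315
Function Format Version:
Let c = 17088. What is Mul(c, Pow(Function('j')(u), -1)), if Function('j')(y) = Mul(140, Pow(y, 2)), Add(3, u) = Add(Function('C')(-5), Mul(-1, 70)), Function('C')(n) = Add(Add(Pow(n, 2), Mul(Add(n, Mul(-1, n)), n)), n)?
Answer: Rational(4272, 98315) ≈ 0.043452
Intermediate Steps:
Function('C')(n) = Add(n, Pow(n, 2)) (Function('C')(n) = Add(Add(Pow(n, 2), Mul(0, n)), n) = Add(Add(Pow(n, 2), 0), n) = Add(Pow(n, 2), n) = Add(n, Pow(n, 2)))
u = -53 (u = Add(-3, Add(Mul(-5, Add(1, -5)), Mul(-1, 70))) = Add(-3, Add(Mul(-5, -4), -70)) = Add(-3, Add(20, -70)) = Add(-3, -50) = -53)
Mul(c, Pow(Function('j')(u), -1)) = Mul(17088, Pow(Mul(140, Pow(-53, 2)), -1)) = Mul(17088, Pow(Mul(140, 2809), -1)) = Mul(17088, Pow(393260, -1)) = Mul(17088, Rational(1, 393260)) = Rational(4272, 98315)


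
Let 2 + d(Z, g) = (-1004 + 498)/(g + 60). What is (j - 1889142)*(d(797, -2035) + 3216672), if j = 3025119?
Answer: 7216775269569612/1975 ≈ 3.6541e+12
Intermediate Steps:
d(Z, g) = -2 - 506/(60 + g) (d(Z, g) = -2 + (-1004 + 498)/(g + 60) = -2 - 506/(60 + g))
(j - 1889142)*(d(797, -2035) + 3216672) = (3025119 - 1889142)*(2*(-313 - 1*(-2035))/(60 - 2035) + 3216672) = 1135977*(2*(-313 + 2035)/(-1975) + 3216672) = 1135977*(2*(-1/1975)*1722 + 3216672) = 1135977*(-3444/1975 + 3216672) = 1135977*(6352923756/1975) = 7216775269569612/1975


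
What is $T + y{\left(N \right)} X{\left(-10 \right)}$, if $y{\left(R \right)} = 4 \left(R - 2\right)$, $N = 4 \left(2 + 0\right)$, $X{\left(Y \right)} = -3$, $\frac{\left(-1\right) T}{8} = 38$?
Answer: $-376$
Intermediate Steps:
$T = -304$ ($T = \left(-8\right) 38 = -304$)
$N = 8$ ($N = 4 \cdot 2 = 8$)
$y{\left(R \right)} = -8 + 4 R$ ($y{\left(R \right)} = 4 \left(-2 + R\right) = -8 + 4 R$)
$T + y{\left(N \right)} X{\left(-10 \right)} = -304 + \left(-8 + 4 \cdot 8\right) \left(-3\right) = -304 + \left(-8 + 32\right) \left(-3\right) = -304 + 24 \left(-3\right) = -304 - 72 = -376$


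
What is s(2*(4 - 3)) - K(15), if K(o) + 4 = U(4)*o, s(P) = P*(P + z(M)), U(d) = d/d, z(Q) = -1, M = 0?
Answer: -9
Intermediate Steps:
U(d) = 1
s(P) = P*(-1 + P) (s(P) = P*(P - 1) = P*(-1 + P))
K(o) = -4 + o (K(o) = -4 + 1*o = -4 + o)
s(2*(4 - 3)) - K(15) = (2*(4 - 3))*(-1 + 2*(4 - 3)) - (-4 + 15) = (2*1)*(-1 + 2*1) - 1*11 = 2*(-1 + 2) - 11 = 2*1 - 11 = 2 - 11 = -9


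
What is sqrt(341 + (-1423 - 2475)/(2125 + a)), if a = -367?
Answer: sqrt(261757410)/879 ≈ 18.406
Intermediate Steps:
sqrt(341 + (-1423 - 2475)/(2125 + a)) = sqrt(341 + (-1423 - 2475)/(2125 - 367)) = sqrt(341 - 3898/1758) = sqrt(341 - 3898*1/1758) = sqrt(341 - 1949/879) = sqrt(297790/879) = sqrt(261757410)/879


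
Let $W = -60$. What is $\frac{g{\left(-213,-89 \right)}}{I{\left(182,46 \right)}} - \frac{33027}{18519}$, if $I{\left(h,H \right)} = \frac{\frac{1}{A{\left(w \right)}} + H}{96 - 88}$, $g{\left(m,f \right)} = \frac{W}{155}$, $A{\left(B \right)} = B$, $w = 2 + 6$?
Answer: $- \frac{43557605}{23537649} \approx -1.8505$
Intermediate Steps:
$w = 8$
$g{\left(m,f \right)} = - \frac{12}{31}$ ($g{\left(m,f \right)} = - \frac{60}{155} = \left(-60\right) \frac{1}{155} = - \frac{12}{31}$)
$I{\left(h,H \right)} = \frac{1}{64} + \frac{H}{8}$ ($I{\left(h,H \right)} = \frac{\frac{1}{8} + H}{96 - 88} = \frac{\frac{1}{8} + H}{8} = \left(\frac{1}{8} + H\right) \frac{1}{8} = \frac{1}{64} + \frac{H}{8}$)
$\frac{g{\left(-213,-89 \right)}}{I{\left(182,46 \right)}} - \frac{33027}{18519} = - \frac{12}{31 \left(\frac{1}{64} + \frac{1}{8} \cdot 46\right)} - \frac{33027}{18519} = - \frac{12}{31 \left(\frac{1}{64} + \frac{23}{4}\right)} - \frac{11009}{6173} = - \frac{12}{31 \cdot \frac{369}{64}} - \frac{11009}{6173} = \left(- \frac{12}{31}\right) \frac{64}{369} - \frac{11009}{6173} = - \frac{256}{3813} - \frac{11009}{6173} = - \frac{43557605}{23537649}$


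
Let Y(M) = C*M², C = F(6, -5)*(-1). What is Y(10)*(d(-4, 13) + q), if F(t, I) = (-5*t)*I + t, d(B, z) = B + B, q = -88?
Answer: 1497600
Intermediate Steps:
d(B, z) = 2*B
F(t, I) = t - 5*I*t (F(t, I) = -5*I*t + t = t - 5*I*t)
C = -156 (C = (6*(1 - 5*(-5)))*(-1) = (6*(1 + 25))*(-1) = (6*26)*(-1) = 156*(-1) = -156)
Y(M) = -156*M²
Y(10)*(d(-4, 13) + q) = (-156*10²)*(2*(-4) - 88) = (-156*100)*(-8 - 88) = -15600*(-96) = 1497600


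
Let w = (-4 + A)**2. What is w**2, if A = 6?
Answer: 16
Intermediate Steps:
w = 4 (w = (-4 + 6)**2 = 2**2 = 4)
w**2 = 4**2 = 16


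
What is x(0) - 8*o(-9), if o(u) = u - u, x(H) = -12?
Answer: -12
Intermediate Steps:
o(u) = 0
x(0) - 8*o(-9) = -12 - 8*0 = -12 + 0 = -12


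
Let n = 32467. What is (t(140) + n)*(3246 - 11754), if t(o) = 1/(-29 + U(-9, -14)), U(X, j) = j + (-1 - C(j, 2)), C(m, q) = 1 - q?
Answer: -11877848640/43 ≈ -2.7623e+8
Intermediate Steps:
U(X, j) = j (U(X, j) = j + (-1 - (1 - 1*2)) = j + (-1 - (1 - 2)) = j + (-1 - 1*(-1)) = j + (-1 + 1) = j + 0 = j)
t(o) = -1/43 (t(o) = 1/(-29 - 14) = 1/(-43) = -1/43)
(t(140) + n)*(3246 - 11754) = (-1/43 + 32467)*(3246 - 11754) = (1396080/43)*(-8508) = -11877848640/43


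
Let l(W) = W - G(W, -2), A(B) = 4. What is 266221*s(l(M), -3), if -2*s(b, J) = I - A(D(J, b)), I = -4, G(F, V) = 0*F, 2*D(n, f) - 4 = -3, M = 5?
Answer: 1064884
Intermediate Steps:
D(n, f) = ½ (D(n, f) = 2 + (½)*(-3) = 2 - 3/2 = ½)
G(F, V) = 0
l(W) = W (l(W) = W - 1*0 = W + 0 = W)
s(b, J) = 4 (s(b, J) = -(-4 - 1*4)/2 = -(-4 - 4)/2 = -½*(-8) = 4)
266221*s(l(M), -3) = 266221*4 = 1064884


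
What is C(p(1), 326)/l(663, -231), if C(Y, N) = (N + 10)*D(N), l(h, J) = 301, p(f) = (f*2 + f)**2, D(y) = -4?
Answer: -192/43 ≈ -4.4651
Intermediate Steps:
p(f) = 9*f**2 (p(f) = (2*f + f)**2 = (3*f)**2 = 9*f**2)
C(Y, N) = -40 - 4*N (C(Y, N) = (N + 10)*(-4) = (10 + N)*(-4) = -40 - 4*N)
C(p(1), 326)/l(663, -231) = (-40 - 4*326)/301 = (-40 - 1304)*(1/301) = -1344*1/301 = -192/43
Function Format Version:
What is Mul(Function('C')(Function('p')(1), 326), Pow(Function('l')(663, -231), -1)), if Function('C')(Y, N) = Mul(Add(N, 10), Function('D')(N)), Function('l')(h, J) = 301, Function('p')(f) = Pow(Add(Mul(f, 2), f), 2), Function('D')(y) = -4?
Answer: Rational(-192, 43) ≈ -4.4651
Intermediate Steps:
Function('p')(f) = Mul(9, Pow(f, 2)) (Function('p')(f) = Pow(Add(Mul(2, f), f), 2) = Pow(Mul(3, f), 2) = Mul(9, Pow(f, 2)))
Function('C')(Y, N) = Add(-40, Mul(-4, N)) (Function('C')(Y, N) = Mul(Add(N, 10), -4) = Mul(Add(10, N), -4) = Add(-40, Mul(-4, N)))
Mul(Function('C')(Function('p')(1), 326), Pow(Function('l')(663, -231), -1)) = Mul(Add(-40, Mul(-4, 326)), Pow(301, -1)) = Mul(Add(-40, -1304), Rational(1, 301)) = Mul(-1344, Rational(1, 301)) = Rational(-192, 43)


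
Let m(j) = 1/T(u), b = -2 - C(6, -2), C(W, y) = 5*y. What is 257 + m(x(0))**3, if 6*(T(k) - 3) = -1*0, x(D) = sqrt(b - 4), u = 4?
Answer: 6940/27 ≈ 257.04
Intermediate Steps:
b = 8 (b = -2 - 5*(-2) = -2 - 1*(-10) = -2 + 10 = 8)
x(D) = 2 (x(D) = sqrt(8 - 4) = sqrt(4) = 2)
T(k) = 3 (T(k) = 3 + (-1*0)/6 = 3 + (1/6)*0 = 3 + 0 = 3)
m(j) = 1/3
257 + m(x(0))**3 = 257 + (1/3)**3 = 257 + 1/27 = 6940/27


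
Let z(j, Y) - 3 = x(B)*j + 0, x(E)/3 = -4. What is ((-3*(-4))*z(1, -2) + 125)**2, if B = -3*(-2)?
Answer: 289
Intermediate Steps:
B = 6
x(E) = -12 (x(E) = 3*(-4) = -12)
z(j, Y) = 3 - 12*j (z(j, Y) = 3 + (-12*j + 0) = 3 - 12*j)
((-3*(-4))*z(1, -2) + 125)**2 = ((-3*(-4))*(3 - 12*1) + 125)**2 = (12*(3 - 12) + 125)**2 = (12*(-9) + 125)**2 = (-108 + 125)**2 = 17**2 = 289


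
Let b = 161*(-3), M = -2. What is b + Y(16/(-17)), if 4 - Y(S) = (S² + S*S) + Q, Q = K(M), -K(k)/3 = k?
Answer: -140677/289 ≈ -486.77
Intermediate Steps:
K(k) = -3*k
Q = 6 (Q = -3*(-2) = 6)
Y(S) = -2 - 2*S² (Y(S) = 4 - ((S² + S*S) + 6) = 4 - ((S² + S²) + 6) = 4 - (2*S² + 6) = 4 - (6 + 2*S²) = 4 + (-6 - 2*S²) = -2 - 2*S²)
b = -483
b + Y(16/(-17)) = -483 + (-2 - 2*(16/(-17))²) = -483 + (-2 - 2*(16*(-1/17))²) = -483 + (-2 - 2*(-16/17)²) = -483 + (-2 - 2*256/289) = -483 + (-2 - 512/289) = -483 - 1090/289 = -140677/289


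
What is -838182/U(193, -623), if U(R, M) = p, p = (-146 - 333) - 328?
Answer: 279394/269 ≈ 1038.6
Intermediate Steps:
p = -807 (p = -479 - 328 = -807)
U(R, M) = -807
-838182/U(193, -623) = -838182/(-807) = -838182*(-1/807) = 279394/269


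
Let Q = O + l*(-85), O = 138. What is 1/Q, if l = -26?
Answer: 1/2348 ≈ 0.00042589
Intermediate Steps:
Q = 2348 (Q = 138 - 26*(-85) = 138 + 2210 = 2348)
1/Q = 1/2348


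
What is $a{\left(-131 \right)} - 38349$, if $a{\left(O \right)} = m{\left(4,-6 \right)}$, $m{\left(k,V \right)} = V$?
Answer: $-38355$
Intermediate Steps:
$a{\left(O \right)} = -6$
$a{\left(-131 \right)} - 38349 = -6 - 38349 = -38355$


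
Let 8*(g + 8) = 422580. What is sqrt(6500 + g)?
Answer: 21*sqrt(538)/2 ≈ 243.55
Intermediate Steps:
g = 105629/2 (g = -8 + (1/8)*422580 = -8 + 105645/2 = 105629/2 ≈ 52815.)
sqrt(6500 + g) = sqrt(6500 + 105629/2) = sqrt(118629/2) = 21*sqrt(538)/2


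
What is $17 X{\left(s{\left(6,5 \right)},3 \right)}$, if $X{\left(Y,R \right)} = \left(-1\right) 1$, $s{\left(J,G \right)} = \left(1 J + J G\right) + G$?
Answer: $-17$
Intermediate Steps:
$s{\left(J,G \right)} = G + J + G J$ ($s{\left(J,G \right)} = \left(J + G J\right) + G = G + J + G J$)
$X{\left(Y,R \right)} = -1$
$17 X{\left(s{\left(6,5 \right)},3 \right)} = 17 \left(-1\right) = -17$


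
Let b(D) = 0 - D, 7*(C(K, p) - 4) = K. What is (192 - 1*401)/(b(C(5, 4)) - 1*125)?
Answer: 1463/908 ≈ 1.6112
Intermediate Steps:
C(K, p) = 4 + K/7
b(D) = -D
(192 - 1*401)/(b(C(5, 4)) - 1*125) = (192 - 1*401)/(-(4 + (⅐)*5) - 1*125) = (192 - 401)/(-(4 + 5/7) - 125) = -209/(-1*33/7 - 125) = -209/(-33/7 - 125) = -209/(-908/7) = -209*(-7/908) = 1463/908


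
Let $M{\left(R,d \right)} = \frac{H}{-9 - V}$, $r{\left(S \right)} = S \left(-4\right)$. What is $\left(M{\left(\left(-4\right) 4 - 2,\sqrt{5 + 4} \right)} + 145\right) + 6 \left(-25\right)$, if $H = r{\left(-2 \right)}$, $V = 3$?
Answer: $- \frac{17}{3} \approx -5.6667$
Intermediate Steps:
$r{\left(S \right)} = - 4 S$
$H = 8$ ($H = \left(-4\right) \left(-2\right) = 8$)
$M{\left(R,d \right)} = - \frac{2}{3}$ ($M{\left(R,d \right)} = \frac{8}{-9 - 3} = \frac{8}{-12} = 8 \left(- \frac{1}{12}\right) = - \frac{2}{3}$)
$\left(M{\left(\left(-4\right) 4 - 2,\sqrt{5 + 4} \right)} + 145\right) + 6 \left(-25\right) = \left(- \frac{2}{3} + 145\right) + 6 \left(-25\right) = \frac{433}{3} - 150 = - \frac{17}{3}$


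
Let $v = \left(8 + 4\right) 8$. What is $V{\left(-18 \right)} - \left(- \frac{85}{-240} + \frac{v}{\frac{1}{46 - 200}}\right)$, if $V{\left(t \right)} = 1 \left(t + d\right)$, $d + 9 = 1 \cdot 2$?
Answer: $\frac{708415}{48} \approx 14759.0$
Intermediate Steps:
$v = 96$ ($v = 12 \cdot 8 = 96$)
$d = -7$ ($d = -9 + 1 \cdot 2 = -9 + 2 = -7$)
$V{\left(t \right)} = -7 + t$ ($V{\left(t \right)} = 1 \left(t - 7\right) = 1 \left(-7 + t\right) = -7 + t$)
$V{\left(-18 \right)} - \left(- \frac{85}{-240} + \frac{v}{\frac{1}{46 - 200}}\right) = \left(-7 - 18\right) - \left(- \frac{85}{-240} + \frac{96}{\frac{1}{46 - 200}}\right) = -25 - \left(\left(-85\right) \left(- \frac{1}{240}\right) + \frac{96}{\frac{1}{-154}}\right) = -25 - \left(\frac{17}{48} + \frac{96}{- \frac{1}{154}}\right) = -25 - \left(\frac{17}{48} + 96 \left(-154\right)\right) = -25 - \left(\frac{17}{48} - 14784\right) = -25 - - \frac{709615}{48} = -25 + \frac{709615}{48} = \frac{708415}{48}$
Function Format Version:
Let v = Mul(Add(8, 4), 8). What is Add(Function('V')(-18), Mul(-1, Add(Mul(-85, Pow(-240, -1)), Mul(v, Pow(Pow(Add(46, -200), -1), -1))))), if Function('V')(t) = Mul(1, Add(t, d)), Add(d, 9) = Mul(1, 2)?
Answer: Rational(708415, 48) ≈ 14759.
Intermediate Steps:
v = 96 (v = Mul(12, 8) = 96)
d = -7 (d = Add(-9, Mul(1, 2)) = Add(-9, 2) = -7)
Function('V')(t) = Add(-7, t) (Function('V')(t) = Mul(1, Add(t, -7)) = Mul(1, Add(-7, t)) = Add(-7, t))
Add(Function('V')(-18), Mul(-1, Add(Mul(-85, Pow(-240, -1)), Mul(v, Pow(Pow(Add(46, -200), -1), -1))))) = Add(Add(-7, -18), Mul(-1, Add(Mul(-85, Pow(-240, -1)), Mul(96, Pow(Pow(Add(46, -200), -1), -1))))) = Add(-25, Mul(-1, Add(Mul(-85, Rational(-1, 240)), Mul(96, Pow(Pow(-154, -1), -1))))) = Add(-25, Mul(-1, Add(Rational(17, 48), Mul(96, Pow(Rational(-1, 154), -1))))) = Add(-25, Mul(-1, Add(Rational(17, 48), Mul(96, -154)))) = Add(-25, Mul(-1, Add(Rational(17, 48), -14784))) = Add(-25, Mul(-1, Rational(-709615, 48))) = Add(-25, Rational(709615, 48)) = Rational(708415, 48)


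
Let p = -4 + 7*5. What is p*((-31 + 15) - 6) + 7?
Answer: -675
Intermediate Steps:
p = 31 (p = -4 + 35 = 31)
p*((-31 + 15) - 6) + 7 = 31*((-31 + 15) - 6) + 7 = 31*(-16 - 6) + 7 = 31*(-22) + 7 = -682 + 7 = -675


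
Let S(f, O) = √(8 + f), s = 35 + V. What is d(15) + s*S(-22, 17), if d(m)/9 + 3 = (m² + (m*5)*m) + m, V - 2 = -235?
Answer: 12258 - 198*I*√14 ≈ 12258.0 - 740.85*I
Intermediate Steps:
V = -233 (V = 2 - 235 = -233)
s = -198 (s = 35 - 233 = -198)
d(m) = -27 + 9*m + 54*m² (d(m) = -27 + 9*((m² + (m*5)*m) + m) = -27 + 9*((m² + (5*m)*m) + m) = -27 + 9*((m² + 5*m²) + m) = -27 + 9*(6*m² + m) = -27 + 9*(m + 6*m²) = -27 + (9*m + 54*m²) = -27 + 9*m + 54*m²)
d(15) + s*S(-22, 17) = (-27 + 9*15 + 54*15²) - 198*√(8 - 22) = (-27 + 135 + 54*225) - 198*I*√14 = (-27 + 135 + 12150) - 198*I*√14 = 12258 - 198*I*√14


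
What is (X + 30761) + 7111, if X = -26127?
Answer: 11745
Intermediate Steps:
(X + 30761) + 7111 = (-26127 + 30761) + 7111 = 4634 + 7111 = 11745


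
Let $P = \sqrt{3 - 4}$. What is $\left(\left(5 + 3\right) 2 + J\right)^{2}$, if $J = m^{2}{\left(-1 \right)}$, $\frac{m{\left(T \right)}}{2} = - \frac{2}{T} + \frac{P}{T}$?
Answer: $528 - 896 i \approx 528.0 - 896.0 i$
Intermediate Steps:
$P = i$ ($P = \sqrt{-1} = i \approx 1.0 i$)
$m{\left(T \right)} = - \frac{4}{T} + \frac{2 i}{T}$ ($m{\left(T \right)} = 2 \left(- \frac{2}{T} + \frac{i}{T}\right) = - \frac{4}{T} + \frac{2 i}{T}$)
$J = \left(4 - 2 i\right)^{2}$ ($J = \left(\frac{2 \left(-2 + i\right)}{-1}\right)^{2} = \left(2 \left(-1\right) \left(-2 + i\right)\right)^{2} = \left(4 - 2 i\right)^{2} \approx 12.0 - 16.0 i$)
$\left(\left(5 + 3\right) 2 + J\right)^{2} = \left(\left(5 + 3\right) 2 + \left(12 - 16 i\right)\right)^{2} = \left(8 \cdot 2 + \left(12 - 16 i\right)\right)^{2} = \left(16 + \left(12 - 16 i\right)\right)^{2} = \left(28 - 16 i\right)^{2}$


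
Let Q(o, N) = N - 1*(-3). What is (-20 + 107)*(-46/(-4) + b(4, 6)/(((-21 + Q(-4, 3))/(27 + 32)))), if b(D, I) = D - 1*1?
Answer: -261/10 ≈ -26.100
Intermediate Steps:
b(D, I) = -1 + D (b(D, I) = D - 1 = -1 + D)
Q(o, N) = 3 + N (Q(o, N) = N + 3 = 3 + N)
(-20 + 107)*(-46/(-4) + b(4, 6)/(((-21 + Q(-4, 3))/(27 + 32)))) = (-20 + 107)*(-46/(-4) + (-1 + 4)/(((-21 + (3 + 3))/(27 + 32)))) = 87*(-46*(-¼) + 3/(((-21 + 6)/59))) = 87*(23/2 + 3/((-15*1/59))) = 87*(23/2 + 3/(-15/59)) = 87*(23/2 + 3*(-59/15)) = 87*(23/2 - 59/5) = 87*(-3/10) = -261/10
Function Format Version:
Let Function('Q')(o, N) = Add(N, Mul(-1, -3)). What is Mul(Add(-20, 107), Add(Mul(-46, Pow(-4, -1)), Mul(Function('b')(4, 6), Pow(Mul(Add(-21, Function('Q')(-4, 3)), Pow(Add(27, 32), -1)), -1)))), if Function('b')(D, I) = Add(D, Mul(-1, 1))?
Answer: Rational(-261, 10) ≈ -26.100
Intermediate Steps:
Function('b')(D, I) = Add(-1, D) (Function('b')(D, I) = Add(D, -1) = Add(-1, D))
Function('Q')(o, N) = Add(3, N) (Function('Q')(o, N) = Add(N, 3) = Add(3, N))
Mul(Add(-20, 107), Add(Mul(-46, Pow(-4, -1)), Mul(Function('b')(4, 6), Pow(Mul(Add(-21, Function('Q')(-4, 3)), Pow(Add(27, 32), -1)), -1)))) = Mul(Add(-20, 107), Add(Mul(-46, Pow(-4, -1)), Mul(Add(-1, 4), Pow(Mul(Add(-21, Add(3, 3)), Pow(Add(27, 32), -1)), -1)))) = Mul(87, Add(Mul(-46, Rational(-1, 4)), Mul(3, Pow(Mul(Add(-21, 6), Pow(59, -1)), -1)))) = Mul(87, Add(Rational(23, 2), Mul(3, Pow(Mul(-15, Rational(1, 59)), -1)))) = Mul(87, Add(Rational(23, 2), Mul(3, Pow(Rational(-15, 59), -1)))) = Mul(87, Add(Rational(23, 2), Mul(3, Rational(-59, 15)))) = Mul(87, Add(Rational(23, 2), Rational(-59, 5))) = Mul(87, Rational(-3, 10)) = Rational(-261, 10)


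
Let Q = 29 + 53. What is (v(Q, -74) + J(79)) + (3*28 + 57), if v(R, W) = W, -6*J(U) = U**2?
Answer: -5839/6 ≈ -973.17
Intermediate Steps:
Q = 82
J(U) = -U**2/6
(v(Q, -74) + J(79)) + (3*28 + 57) = (-74 - 1/6*79**2) + (3*28 + 57) = (-74 - 1/6*6241) + (84 + 57) = (-74 - 6241/6) + 141 = -6685/6 + 141 = -5839/6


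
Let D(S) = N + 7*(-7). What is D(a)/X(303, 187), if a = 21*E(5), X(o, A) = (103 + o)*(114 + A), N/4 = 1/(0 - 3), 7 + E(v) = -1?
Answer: -151/366618 ≈ -0.00041187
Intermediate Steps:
E(v) = -8 (E(v) = -7 - 1 = -8)
N = -4/3 (N = 4/(0 - 3) = 4/(-3) = 4*(-⅓) = -4/3 ≈ -1.3333)
a = -168 (a = 21*(-8) = -168)
D(S) = -151/3 (D(S) = -4/3 + 7*(-7) = -4/3 - 49 = -151/3)
D(a)/X(303, 187) = -151/(3*(11742 + 103*187 + 114*303 + 187*303)) = -151/(3*(11742 + 19261 + 34542 + 56661)) = -151/3/122206 = -151/3*1/122206 = -151/366618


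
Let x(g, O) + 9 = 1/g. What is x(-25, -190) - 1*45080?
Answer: -1127226/25 ≈ -45089.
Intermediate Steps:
x(g, O) = -9 + 1/g
x(-25, -190) - 1*45080 = (-9 + 1/(-25)) - 1*45080 = (-9 - 1/25) - 45080 = -226/25 - 45080 = -1127226/25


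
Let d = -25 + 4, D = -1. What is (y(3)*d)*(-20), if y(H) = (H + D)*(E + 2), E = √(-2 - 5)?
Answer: 1680 + 840*I*√7 ≈ 1680.0 + 2222.4*I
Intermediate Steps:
d = -21
E = I*√7 (E = √(-7) = I*√7 ≈ 2.6458*I)
y(H) = (-1 + H)*(2 + I*√7) (y(H) = (H - 1)*(I*√7 + 2) = (-1 + H)*(2 + I*√7))
(y(3)*d)*(-20) = ((-2 + 2*3 - I*√7 + I*3*√7)*(-21))*(-20) = ((-2 + 6 - I*√7 + 3*I*√7)*(-21))*(-20) = ((4 + 2*I*√7)*(-21))*(-20) = (-84 - 42*I*√7)*(-20) = 1680 + 840*I*√7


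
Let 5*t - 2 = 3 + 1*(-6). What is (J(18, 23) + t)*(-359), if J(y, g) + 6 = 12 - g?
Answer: 30874/5 ≈ 6174.8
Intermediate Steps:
t = -⅕ (t = ⅖ + (3 + 1*(-6))/5 = ⅖ + (3 - 6)/5 = ⅖ + (⅕)*(-3) = ⅖ - ⅗ = -⅕ ≈ -0.20000)
J(y, g) = 6 - g (J(y, g) = -6 + (12 - g) = 6 - g)
(J(18, 23) + t)*(-359) = ((6 - 1*23) - ⅕)*(-359) = ((6 - 23) - ⅕)*(-359) = (-17 - ⅕)*(-359) = -86/5*(-359) = 30874/5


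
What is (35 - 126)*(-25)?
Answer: 2275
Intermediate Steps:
(35 - 126)*(-25) = -91*(-25) = 2275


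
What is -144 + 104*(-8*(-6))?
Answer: 4848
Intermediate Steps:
-144 + 104*(-8*(-6)) = -144 + 104*48 = -144 + 4992 = 4848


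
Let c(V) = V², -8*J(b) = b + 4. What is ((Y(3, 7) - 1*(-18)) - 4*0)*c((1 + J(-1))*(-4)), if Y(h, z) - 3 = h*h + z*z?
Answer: 1975/4 ≈ 493.75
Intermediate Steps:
J(b) = -½ - b/8 (J(b) = -(b + 4)/8 = -(4 + b)/8 = -½ - b/8)
Y(h, z) = 3 + h² + z² (Y(h, z) = 3 + (h*h + z*z) = 3 + (h² + z²) = 3 + h² + z²)
((Y(3, 7) - 1*(-18)) - 4*0)*c((1 + J(-1))*(-4)) = (((3 + 3² + 7²) - 1*(-18)) - 4*0)*((1 + (-½ - ⅛*(-1)))*(-4))² = (((3 + 9 + 49) + 18) + 0)*((1 + (-½ + ⅛))*(-4))² = ((61 + 18) + 0)*((1 - 3/8)*(-4))² = (79 + 0)*((5/8)*(-4))² = 79*(-5/2)² = 79*(25/4) = 1975/4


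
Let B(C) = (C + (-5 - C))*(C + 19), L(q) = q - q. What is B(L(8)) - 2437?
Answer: -2532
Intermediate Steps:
L(q) = 0
B(C) = -95 - 5*C (B(C) = -5*(19 + C) = -95 - 5*C)
B(L(8)) - 2437 = (-95 - 5*0) - 2437 = (-95 + 0) - 2437 = -95 - 2437 = -2532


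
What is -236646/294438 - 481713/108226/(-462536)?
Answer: -1974330548922927/2456516900406928 ≈ -0.80371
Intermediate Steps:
-236646/294438 - 481713/108226/(-462536) = -236646*1/294438 - 481713*1/108226*(-1/462536) = -39441/49073 - 481713/108226*(-1/462536) = -39441/49073 + 481713/50058421136 = -1974330548922927/2456516900406928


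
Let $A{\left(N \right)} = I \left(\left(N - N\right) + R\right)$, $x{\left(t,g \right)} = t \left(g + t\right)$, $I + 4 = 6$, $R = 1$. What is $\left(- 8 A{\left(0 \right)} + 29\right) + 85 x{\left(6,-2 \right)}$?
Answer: $2053$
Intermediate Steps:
$I = 2$ ($I = -4 + 6 = 2$)
$A{\left(N \right)} = 2$ ($A{\left(N \right)} = 2 \left(\left(N - N\right) + 1\right) = 2 \left(0 + 1\right) = 2 \cdot 1 = 2$)
$\left(- 8 A{\left(0 \right)} + 29\right) + 85 x{\left(6,-2 \right)} = \left(\left(-8\right) 2 + 29\right) + 85 \cdot 6 \left(-2 + 6\right) = \left(-16 + 29\right) + 85 \cdot 6 \cdot 4 = 13 + 85 \cdot 24 = 13 + 2040 = 2053$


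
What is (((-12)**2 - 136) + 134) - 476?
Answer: -334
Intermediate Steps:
(((-12)**2 - 136) + 134) - 476 = ((144 - 136) + 134) - 476 = (8 + 134) - 476 = 142 - 476 = -334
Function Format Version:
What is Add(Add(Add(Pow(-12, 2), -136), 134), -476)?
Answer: -334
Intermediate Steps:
Add(Add(Add(Pow(-12, 2), -136), 134), -476) = Add(Add(Add(144, -136), 134), -476) = Add(Add(8, 134), -476) = Add(142, -476) = -334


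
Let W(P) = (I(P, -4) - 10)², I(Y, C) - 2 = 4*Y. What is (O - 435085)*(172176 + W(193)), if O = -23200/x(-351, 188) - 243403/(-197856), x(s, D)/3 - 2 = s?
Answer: -709616483922042853/2157867 ≈ -3.2885e+11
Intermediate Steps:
x(s, D) = 6 + 3*s
I(Y, C) = 2 + 4*Y
W(P) = (-8 + 4*P)² (W(P) = ((2 + 4*P) - 10)² = (-8 + 4*P)²)
O = 1615034047/69051744 (O = -23200/(6 + 3*(-351)) - 243403/(-197856) = -23200/(6 - 1053) - 243403*(-1/197856) = -23200/(-1047) + 243403/197856 = -23200*(-1/1047) + 243403/197856 = 23200/1047 + 243403/197856 = 1615034047/69051744 ≈ 23.389)
(O - 435085)*(172176 + W(193)) = (1615034047/69051744 - 435085)*(172176 + 16*(-2 + 193)²) = -30041763004193*(172176 + 16*191²)/69051744 = -30041763004193*(172176 + 16*36481)/69051744 = -30041763004193*(172176 + 583696)/69051744 = -30041763004193/69051744*755872 = -709616483922042853/2157867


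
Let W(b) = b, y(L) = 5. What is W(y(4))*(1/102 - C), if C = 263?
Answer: -134125/102 ≈ -1315.0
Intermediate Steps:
W(y(4))*(1/102 - C) = 5*(1/102 - 1*263) = 5*(1/102 - 263) = 5*(-26825/102) = -134125/102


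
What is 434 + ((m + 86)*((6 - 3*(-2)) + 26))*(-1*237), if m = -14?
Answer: -647998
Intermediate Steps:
434 + ((m + 86)*((6 - 3*(-2)) + 26))*(-1*237) = 434 + ((-14 + 86)*((6 - 3*(-2)) + 26))*(-1*237) = 434 + (72*((6 + 6) + 26))*(-237) = 434 + (72*(12 + 26))*(-237) = 434 + (72*38)*(-237) = 434 + 2736*(-237) = 434 - 648432 = -647998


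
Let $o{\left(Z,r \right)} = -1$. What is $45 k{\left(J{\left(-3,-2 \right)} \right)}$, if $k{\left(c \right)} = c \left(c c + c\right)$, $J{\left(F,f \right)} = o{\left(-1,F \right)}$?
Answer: $0$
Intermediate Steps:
$J{\left(F,f \right)} = -1$
$k{\left(c \right)} = c \left(c + c^{2}\right)$ ($k{\left(c \right)} = c \left(c^{2} + c\right) = c \left(c + c^{2}\right)$)
$45 k{\left(J{\left(-3,-2 \right)} \right)} = 45 \left(-1\right)^{2} \left(1 - 1\right) = 45 \cdot 1 \cdot 0 = 45 \cdot 0 = 0$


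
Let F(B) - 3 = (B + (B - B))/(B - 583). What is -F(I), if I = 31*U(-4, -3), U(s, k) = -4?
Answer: -2245/707 ≈ -3.1754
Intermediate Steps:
I = -124 (I = 31*(-4) = -124)
F(B) = 3 + B/(-583 + B) (F(B) = 3 + (B + (B - B))/(B - 583) = 3 + (B + 0)/(-583 + B) = 3 + B/(-583 + B))
-F(I) = -(-1749 + 4*(-124))/(-583 - 124) = -(-1749 - 496)/(-707) = -(-1)*(-2245)/707 = -1*2245/707 = -2245/707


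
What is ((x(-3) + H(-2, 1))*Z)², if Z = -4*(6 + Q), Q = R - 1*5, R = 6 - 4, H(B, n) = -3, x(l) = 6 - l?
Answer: 5184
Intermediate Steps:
R = 2
Q = -3 (Q = 2 - 1*5 = 2 - 5 = -3)
Z = -12 (Z = -4*(6 - 3) = -4*3 = -12)
((x(-3) + H(-2, 1))*Z)² = (((6 - 1*(-3)) - 3)*(-12))² = (((6 + 3) - 3)*(-12))² = ((9 - 3)*(-12))² = (6*(-12))² = (-72)² = 5184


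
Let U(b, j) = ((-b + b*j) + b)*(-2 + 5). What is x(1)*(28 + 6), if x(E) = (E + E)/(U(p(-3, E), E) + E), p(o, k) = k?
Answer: 17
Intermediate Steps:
U(b, j) = 3*b*j (U(b, j) = (b*j)*3 = 3*b*j)
x(E) = 2*E/(E + 3*E²) (x(E) = (E + E)/(3*E*E + E) = (2*E)/(3*E² + E) = (2*E)/(E + 3*E²) = 2*E/(E + 3*E²))
x(1)*(28 + 6) = (2/(1 + 3*1))*(28 + 6) = (2/(1 + 3))*34 = (2/4)*34 = (2*(¼))*34 = (½)*34 = 17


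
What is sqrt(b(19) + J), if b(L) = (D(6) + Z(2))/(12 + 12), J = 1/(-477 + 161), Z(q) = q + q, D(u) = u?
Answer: 7*sqrt(474)/237 ≈ 0.64304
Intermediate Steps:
Z(q) = 2*q
J = -1/316 (J = 1/(-316) = -1/316 ≈ -0.0031646)
b(L) = 5/12 (b(L) = (6 + 2*2)/(12 + 12) = (6 + 4)/24 = 10*(1/24) = 5/12)
sqrt(b(19) + J) = sqrt(5/12 - 1/316) = sqrt(98/237) = 7*sqrt(474)/237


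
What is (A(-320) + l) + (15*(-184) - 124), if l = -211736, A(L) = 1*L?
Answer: -214940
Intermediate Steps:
A(L) = L
(A(-320) + l) + (15*(-184) - 124) = (-320 - 211736) + (15*(-184) - 124) = -212056 + (-2760 - 124) = -212056 - 2884 = -214940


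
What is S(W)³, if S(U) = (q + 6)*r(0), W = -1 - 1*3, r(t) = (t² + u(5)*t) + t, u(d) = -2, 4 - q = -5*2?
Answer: 0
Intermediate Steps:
q = 14 (q = 4 - (-5)*2 = 4 - 1*(-10) = 4 + 10 = 14)
r(t) = t² - t (r(t) = (t² - 2*t) + t = t² - t)
W = -4 (W = -1 - 3 = -4)
S(U) = 0 (S(U) = (14 + 6)*(0*(-1 + 0)) = 20*(0*(-1)) = 20*0 = 0)
S(W)³ = 0³ = 0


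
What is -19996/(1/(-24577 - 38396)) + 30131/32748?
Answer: 41236547150915/32748 ≈ 1.2592e+9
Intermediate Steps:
-19996/(1/(-24577 - 38396)) + 30131/32748 = -19996/(1/(-62973)) + 30131*(1/32748) = -19996/(-1/62973) + 30131/32748 = -19996*(-62973) + 30131/32748 = 1259208108 + 30131/32748 = 41236547150915/32748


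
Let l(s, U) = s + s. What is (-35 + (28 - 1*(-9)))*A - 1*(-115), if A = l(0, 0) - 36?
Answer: 43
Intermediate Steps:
l(s, U) = 2*s
A = -36 (A = 2*0 - 36 = 0 - 36 = -36)
(-35 + (28 - 1*(-9)))*A - 1*(-115) = (-35 + (28 - 1*(-9)))*(-36) - 1*(-115) = (-35 + (28 + 9))*(-36) + 115 = (-35 + 37)*(-36) + 115 = 2*(-36) + 115 = -72 + 115 = 43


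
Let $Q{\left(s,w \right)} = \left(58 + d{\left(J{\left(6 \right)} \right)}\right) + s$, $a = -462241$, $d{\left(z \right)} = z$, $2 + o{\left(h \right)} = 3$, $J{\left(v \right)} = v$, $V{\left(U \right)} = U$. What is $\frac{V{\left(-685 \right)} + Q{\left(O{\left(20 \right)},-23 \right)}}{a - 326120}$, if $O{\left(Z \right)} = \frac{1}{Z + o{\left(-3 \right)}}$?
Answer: $\frac{13040}{16555581} \approx 0.00078765$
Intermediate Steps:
$o{\left(h \right)} = 1$ ($o{\left(h \right)} = -2 + 3 = 1$)
$O{\left(Z \right)} = \frac{1}{1 + Z}$ ($O{\left(Z \right)} = \frac{1}{Z + 1} = \frac{1}{1 + Z}$)
$Q{\left(s,w \right)} = 64 + s$ ($Q{\left(s,w \right)} = \left(58 + 6\right) + s = 64 + s$)
$\frac{V{\left(-685 \right)} + Q{\left(O{\left(20 \right)},-23 \right)}}{a - 326120} = \frac{-685 + \left(64 + \frac{1}{1 + 20}\right)}{-462241 - 326120} = \frac{-685 + \left(64 + \frac{1}{21}\right)}{-788361} = \left(-685 + \left(64 + \frac{1}{21}\right)\right) \left(- \frac{1}{788361}\right) = \left(-685 + \frac{1345}{21}\right) \left(- \frac{1}{788361}\right) = \left(- \frac{13040}{21}\right) \left(- \frac{1}{788361}\right) = \frac{13040}{16555581}$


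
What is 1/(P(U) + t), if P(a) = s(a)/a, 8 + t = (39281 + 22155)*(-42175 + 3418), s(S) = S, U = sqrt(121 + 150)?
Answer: -1/2381075059 ≈ -4.1998e-10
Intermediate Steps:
U = sqrt(271) ≈ 16.462
t = -2381075060 (t = -8 + (39281 + 22155)*(-42175 + 3418) = -8 + 61436*(-38757) = -8 - 2381075052 = -2381075060)
P(a) = 1 (P(a) = a/a = 1)
1/(P(U) + t) = 1/(1 - 2381075060) = 1/(-2381075059) = -1/2381075059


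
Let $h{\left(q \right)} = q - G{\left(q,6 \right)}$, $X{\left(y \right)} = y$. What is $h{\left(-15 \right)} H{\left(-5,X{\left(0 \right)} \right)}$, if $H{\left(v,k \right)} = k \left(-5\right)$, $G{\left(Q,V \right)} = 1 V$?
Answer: $0$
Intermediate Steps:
$G{\left(Q,V \right)} = V$
$h{\left(q \right)} = -6 + q$ ($h{\left(q \right)} = q - 6 = -6 + q$)
$H{\left(v,k \right)} = - 5 k$
$h{\left(-15 \right)} H{\left(-5,X{\left(0 \right)} \right)} = \left(-6 - 15\right) \left(\left(-5\right) 0\right) = \left(-21\right) 0 = 0$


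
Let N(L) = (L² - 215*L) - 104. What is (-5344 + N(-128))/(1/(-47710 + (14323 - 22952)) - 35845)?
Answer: -270821573/252433932 ≈ -1.0728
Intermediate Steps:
N(L) = -104 + L² - 215*L
(-5344 + N(-128))/(1/(-47710 + (14323 - 22952)) - 35845) = (-5344 + (-104 + (-128)² - 215*(-128)))/(1/(-47710 + (14323 - 22952)) - 35845) = (-5344 + (-104 + 16384 + 27520))/(1/(-47710 - 8629) - 35845) = (-5344 + 43800)/(1/(-56339) - 35845) = 38456/(-1/56339 - 35845) = 38456/(-2019471456/56339) = 38456*(-56339/2019471456) = -270821573/252433932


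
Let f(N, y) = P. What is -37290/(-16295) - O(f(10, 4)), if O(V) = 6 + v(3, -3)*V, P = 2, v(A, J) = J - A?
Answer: 27012/3259 ≈ 8.2884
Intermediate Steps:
f(N, y) = 2
O(V) = 6 - 6*V (O(V) = 6 + (-3 - 1*3)*V = 6 + (-3 - 3)*V = 6 - 6*V)
-37290/(-16295) - O(f(10, 4)) = -37290/(-16295) - (6 - 6*2) = -37290*(-1/16295) - (6 - 12) = 7458/3259 - 1*(-6) = 7458/3259 + 6 = 27012/3259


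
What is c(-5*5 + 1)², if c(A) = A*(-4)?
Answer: 9216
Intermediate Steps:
c(A) = -4*A
c(-5*5 + 1)² = (-4*(-5*5 + 1))² = (-4*(-25 + 1))² = (-4*(-24))² = 96² = 9216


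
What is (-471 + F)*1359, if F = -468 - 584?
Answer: -2069757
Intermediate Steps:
F = -1052
(-471 + F)*1359 = (-471 - 1052)*1359 = -1523*1359 = -2069757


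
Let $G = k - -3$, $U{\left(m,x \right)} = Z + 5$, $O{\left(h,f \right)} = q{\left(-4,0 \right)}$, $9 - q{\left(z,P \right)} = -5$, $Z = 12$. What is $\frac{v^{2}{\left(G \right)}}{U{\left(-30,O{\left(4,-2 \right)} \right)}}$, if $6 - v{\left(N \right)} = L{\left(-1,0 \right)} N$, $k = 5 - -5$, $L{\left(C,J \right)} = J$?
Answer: $\frac{36}{17} \approx 2.1176$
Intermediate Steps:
$q{\left(z,P \right)} = 14$ ($q{\left(z,P \right)} = 9 - -5 = 9 + 5 = 14$)
$O{\left(h,f \right)} = 14$
$k = 10$ ($k = 5 + 5 = 10$)
$U{\left(m,x \right)} = 17$ ($U{\left(m,x \right)} = 12 + 5 = 17$)
$G = 13$ ($G = 10 - -3 = 10 + 3 = 13$)
$v{\left(N \right)} = 6$ ($v{\left(N \right)} = 6 - 0 N = 6 - 0 = 6 + 0 = 6$)
$\frac{v^{2}{\left(G \right)}}{U{\left(-30,O{\left(4,-2 \right)} \right)}} = \frac{6^{2}}{17} = 36 \cdot \frac{1}{17} = \frac{36}{17}$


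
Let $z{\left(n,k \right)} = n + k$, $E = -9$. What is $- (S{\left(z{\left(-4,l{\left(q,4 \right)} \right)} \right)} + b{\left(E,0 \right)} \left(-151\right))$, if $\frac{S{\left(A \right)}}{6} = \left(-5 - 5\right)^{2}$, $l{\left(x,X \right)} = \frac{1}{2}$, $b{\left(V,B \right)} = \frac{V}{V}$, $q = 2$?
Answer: $-449$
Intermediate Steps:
$b{\left(V,B \right)} = 1$
$l{\left(x,X \right)} = \frac{1}{2}$
$z{\left(n,k \right)} = k + n$
$S{\left(A \right)} = 600$ ($S{\left(A \right)} = 6 \left(-5 - 5\right)^{2} = 6 \left(-10\right)^{2} = 6 \cdot 100 = 600$)
$- (S{\left(z{\left(-4,l{\left(q,4 \right)} \right)} \right)} + b{\left(E,0 \right)} \left(-151\right)) = - (600 + 1 \left(-151\right)) = - (600 - 151) = \left(-1\right) 449 = -449$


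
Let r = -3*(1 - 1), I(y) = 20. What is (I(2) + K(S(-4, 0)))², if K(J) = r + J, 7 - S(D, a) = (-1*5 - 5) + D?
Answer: 1681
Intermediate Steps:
r = 0 (r = -3*0 = 0)
S(D, a) = 17 - D (S(D, a) = 7 - ((-1*5 - 5) + D) = 7 - ((-5 - 5) + D) = 7 - (-10 + D) = 7 + (10 - D) = 17 - D)
K(J) = J (K(J) = 0 + J = J)
(I(2) + K(S(-4, 0)))² = (20 + (17 - 1*(-4)))² = (20 + (17 + 4))² = (20 + 21)² = 41² = 1681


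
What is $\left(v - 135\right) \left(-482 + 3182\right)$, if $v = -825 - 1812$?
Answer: $-7484400$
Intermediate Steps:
$v = -2637$ ($v = -825 - 1812 = -2637$)
$\left(v - 135\right) \left(-482 + 3182\right) = \left(-2637 - 135\right) \left(-482 + 3182\right) = \left(-2772\right) 2700 = -7484400$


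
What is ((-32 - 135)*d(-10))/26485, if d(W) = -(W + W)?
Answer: -668/5297 ≈ -0.12611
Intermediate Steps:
d(W) = -2*W
((-32 - 135)*d(-10))/26485 = ((-32 - 135)*(-2*(-10)))/26485 = -167*20*(1/26485) = -3340*1/26485 = -668/5297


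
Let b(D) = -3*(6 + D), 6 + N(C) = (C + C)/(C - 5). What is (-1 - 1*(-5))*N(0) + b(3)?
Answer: -51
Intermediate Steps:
N(C) = -6 + 2*C/(-5 + C) (N(C) = -6 + (C + C)/(C - 5) = -6 + (2*C)/(-5 + C) = -6 + 2*C/(-5 + C))
b(D) = -18 - 3*D
(-1 - 1*(-5))*N(0) + b(3) = (-1 - 1*(-5))*(2*(15 - 2*0)/(-5 + 0)) + (-18 - 3*3) = (-1 + 5)*(2*(15 + 0)/(-5)) + (-18 - 9) = 4*(2*(-1/5)*15) - 27 = 4*(-6) - 27 = -24 - 27 = -51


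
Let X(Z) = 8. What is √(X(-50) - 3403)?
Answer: I*√3395 ≈ 58.267*I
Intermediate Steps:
√(X(-50) - 3403) = √(8 - 3403) = √(-3395) = I*√3395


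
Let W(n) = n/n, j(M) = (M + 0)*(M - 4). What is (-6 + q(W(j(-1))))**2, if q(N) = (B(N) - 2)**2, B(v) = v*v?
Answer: 25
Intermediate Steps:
j(M) = M*(-4 + M)
B(v) = v**2
W(n) = 1
q(N) = (-2 + N**2)**2 (q(N) = (N**2 - 2)**2 = (-2 + N**2)**2)
(-6 + q(W(j(-1))))**2 = (-6 + (-2 + 1**2)**2)**2 = (-6 + (-2 + 1)**2)**2 = (-6 + (-1)**2)**2 = (-6 + 1)**2 = (-5)**2 = 25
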